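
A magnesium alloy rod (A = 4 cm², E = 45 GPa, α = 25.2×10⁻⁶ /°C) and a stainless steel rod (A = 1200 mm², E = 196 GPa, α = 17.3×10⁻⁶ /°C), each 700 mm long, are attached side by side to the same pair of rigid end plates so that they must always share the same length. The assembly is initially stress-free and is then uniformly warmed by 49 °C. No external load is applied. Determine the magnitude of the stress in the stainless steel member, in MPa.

σ ≈ 5.39 MPa (tensile)

The magnesium alloy has the larger α, so on heating it would change length more than the stainless steel if both were free. The rigid plates force a common final length, so the magnesium alloy is put into compression and the stainless steel into tension, with equal and opposite forces P (no external load).
Setting the final lengths equal and cancelling L: (α₁ − α₂)ΔT = P/(A₁E₁) + P/(A₂E₂).
|α₁ − α₂|·ΔT = 7.9×10⁻⁶ × 49 = 0.0003871.
1/(A₁E₁) + 1/(A₂E₂) = 1/(400×45×10³) + 1/(1200×196×10³) = 5.981×10⁻⁸ N⁻¹.
So P = 0.0003871 / 5.981×10⁻⁸ = 6.472 kN.
σ_{stainless steel} = P/A₂ = 6472/1200 = 5.394 MPa, tensile.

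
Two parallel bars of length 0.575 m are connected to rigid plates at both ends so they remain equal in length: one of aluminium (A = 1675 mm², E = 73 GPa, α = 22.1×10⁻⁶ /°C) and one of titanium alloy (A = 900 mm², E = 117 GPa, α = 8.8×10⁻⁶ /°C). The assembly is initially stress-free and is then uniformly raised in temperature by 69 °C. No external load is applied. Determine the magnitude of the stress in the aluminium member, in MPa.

Both members must finish at the same length. With the larger α, the aluminium tends to over-expand; the plates restrain it, putting the aluminium in compression and the titanium alloy in tension. With no external load the two internal forces are equal and opposite, magnitude P.
Setting the final lengths equal and cancelling L: (α₁ − α₂)ΔT = P/(A₁E₁) + P/(A₂E₂).
|α₁ − α₂|·ΔT = 13.3×10⁻⁶ × 69 = 0.0009177.
1/(A₁E₁) + 1/(A₂E₂) = 1/(1675×73×10³) + 1/(900×117×10³) = 1.767×10⁻⁸ N⁻¹.
So P = 0.0009177 / 1.767×10⁻⁸ = 51.92 kN.
σ_{aluminium} = P/A₁ = 51920/1675 = 31 MPa, compressive.

σ ≈ 31 MPa (compressive)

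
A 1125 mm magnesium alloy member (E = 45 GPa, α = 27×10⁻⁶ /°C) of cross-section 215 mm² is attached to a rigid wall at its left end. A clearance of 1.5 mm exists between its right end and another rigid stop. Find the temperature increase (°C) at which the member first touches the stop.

The gap closes when αΔT L = 1.5 mm, since the member is still unstressed at that instant.
ΔT = 1.5 / (27×10⁻⁶ × 1125) = 49.38 °C.

ΔT ≈ 49.4 °C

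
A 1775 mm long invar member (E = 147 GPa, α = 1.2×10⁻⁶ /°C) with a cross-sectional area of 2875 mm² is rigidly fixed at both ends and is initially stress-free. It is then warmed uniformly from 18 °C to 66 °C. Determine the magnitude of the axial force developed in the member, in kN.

Full restraint means ε = 0, so the stress is σ = EαΔT = 147×10³ × 1.2×10⁻⁶ × 48 = 8.467 MPa.
Axial force P = σA = 8.467 × 2875 = 24340 N = 24.34 kN, compressive.

P ≈ 24.3 kN (compressive)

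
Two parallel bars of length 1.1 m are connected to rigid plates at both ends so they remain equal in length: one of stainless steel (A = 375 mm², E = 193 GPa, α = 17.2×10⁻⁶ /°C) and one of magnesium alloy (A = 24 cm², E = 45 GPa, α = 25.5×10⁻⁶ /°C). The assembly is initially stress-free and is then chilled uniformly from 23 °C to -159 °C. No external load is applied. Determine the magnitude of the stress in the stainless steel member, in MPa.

The magnesium alloy has the larger α, so on cooling it would change length more than the stainless steel if both were free. The rigid plates force a common final length, so the magnesium alloy is put into tension and the stainless steel into compression, with equal and opposite forces P (no external load).
Setting the final lengths equal and cancelling L: (α₁ − α₂)ΔT = P/(A₁E₁) + P/(A₂E₂).
|α₁ − α₂|·ΔT = 8.3×10⁻⁶ × 182 = 0.001511.
1/(A₁E₁) + 1/(A₂E₂) = 1/(375×193×10³) + 1/(2400×45×10³) = 2.308×10⁻⁸ N⁻¹.
So P = 0.001511 / 2.308×10⁻⁸ = 65.46 kN.
σ_{stainless steel} = P/A₁ = 65460/375 = 174.6 MPa, compressive.

σ ≈ 175 MPa (compressive)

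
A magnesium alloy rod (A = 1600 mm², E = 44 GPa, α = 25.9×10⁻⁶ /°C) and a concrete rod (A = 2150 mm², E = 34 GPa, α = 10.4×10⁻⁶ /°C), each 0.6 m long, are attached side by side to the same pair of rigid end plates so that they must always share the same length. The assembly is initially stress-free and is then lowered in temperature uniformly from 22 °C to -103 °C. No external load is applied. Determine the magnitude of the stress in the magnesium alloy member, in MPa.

The magnesium alloy has the larger α, so on cooling it would change length more than the concrete if both were free. The rigid plates force a common final length, so the magnesium alloy is put into tension and the concrete into compression, with equal and opposite forces P (no external load).
Equating the net (thermal + elastic) strains gives |α₁ − α₂|·ΔT = P·[1/(A₁E₁) + 1/(A₂E₂)].
|α₁ − α₂|·ΔT = 15.5×10⁻⁶ × 125 = 0.001937.
1/(A₁E₁) + 1/(A₂E₂) = 1/(1600×44×10³) + 1/(2150×34×10³) = 2.788×10⁻⁸ N⁻¹.
P = 0.001937 / 2.788×10⁻⁸ = 69480 N = 69.48 kN.
σ_{magnesium alloy} = P/A₁ = 69480/1600 = 43.43 MPa, tensile.

σ ≈ 43.4 MPa (tensile)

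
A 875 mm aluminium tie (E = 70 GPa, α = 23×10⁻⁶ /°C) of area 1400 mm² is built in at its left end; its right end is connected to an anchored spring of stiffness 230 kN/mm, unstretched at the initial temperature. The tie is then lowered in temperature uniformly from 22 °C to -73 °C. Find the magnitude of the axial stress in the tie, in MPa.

σ ≈ 103 MPa (tensile)

Free thermal contraction: δ_free = αΔT L = 23×10⁻⁶ × 95 × 875 = 1.912 mm.
Let P be the tensile force in the spring. The tie extends elastically by PL/(AE) and the spring stretches by P/k; together these equal δ_free.
So P = δ_free / [L/(AE) + 1/k] = 1.912 / [ 875/(1400×70×10³) + 1/(230×10³) ].
P = 1.912 / 1.328×10⁻⁵ = 144000 N.
σ = P/A = 144000/1400 = 102.9 MPa.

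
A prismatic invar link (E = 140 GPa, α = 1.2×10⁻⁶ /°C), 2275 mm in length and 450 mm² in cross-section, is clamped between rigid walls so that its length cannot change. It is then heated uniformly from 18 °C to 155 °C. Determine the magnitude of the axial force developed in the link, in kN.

P ≈ 10.4 kN (compressive)

Full restraint means ε = 0, so the stress is σ = EαΔT = 140×10³ × 1.2×10⁻⁶ × 137 = 23.02 MPa.
P = AEαΔT = 450 × 140×10³ × 1.2×10⁻⁶ × 137 = 10.36 kN (compressive).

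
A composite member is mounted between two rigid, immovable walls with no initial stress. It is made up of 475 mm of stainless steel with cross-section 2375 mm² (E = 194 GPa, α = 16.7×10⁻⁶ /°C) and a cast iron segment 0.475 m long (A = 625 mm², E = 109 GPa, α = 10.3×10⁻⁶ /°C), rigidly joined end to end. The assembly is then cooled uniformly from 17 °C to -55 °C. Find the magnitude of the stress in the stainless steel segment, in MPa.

σ ≈ 48.6 MPa (tensile)

If the supports were absent, the total length change would be Σ αᵢΔT Lᵢ = 16.7×10⁻⁶×72×475 + 10.3×10⁻⁶×72×475 = 0.9234 mm.
The walls prevent any net length change, so an axial force P (same in every segment) develops. Compatibility: P · Σ Lᵢ/(AᵢEᵢ) = δ_free.
The series flexibility is Σ Lᵢ/(AᵢEᵢ) = 475/(2375×194×10³) + 475/(625×109×10³) = 8.003×10⁻⁶ mm/N.
Hence P = δ_free / Σ(L/AE) = 0.9234/8.003×10⁻⁶ = 115.4 kN (tensile).
σ_{stainless steel} = P / A = 115400 / 2375 = 48.58 MPa.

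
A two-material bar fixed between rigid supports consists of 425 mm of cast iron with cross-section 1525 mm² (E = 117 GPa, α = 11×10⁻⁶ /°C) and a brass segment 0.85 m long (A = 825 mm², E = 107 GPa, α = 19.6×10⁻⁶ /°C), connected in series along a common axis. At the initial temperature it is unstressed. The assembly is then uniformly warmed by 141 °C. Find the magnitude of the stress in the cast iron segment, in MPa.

With the walls removed the bar would change length by δ_free = Σ αᵢΔT Lᵢ = 11×10⁻⁶×141×425 + 19.6×10⁻⁶×141×850 = 3.008 mm.
The rigid supports impose zero overall length change; the single axial force P common to all segments must satisfy P Σ Lᵢ/(AᵢEᵢ) = δ_free.
The series flexibility is Σ Lᵢ/(AᵢEᵢ) = 425/(1525×117×10³) + 850/(825×107×10³) = 1.201×10⁻⁵ mm/N.
Hence P = δ_free / Σ(L/AE) = 3.008/1.201×10⁻⁵ = 250.5 kN (compressive).
σ_{cast iron} = P / A = 250500 / 1525 = 164.2 MPa.

σ ≈ 164 MPa (compressive)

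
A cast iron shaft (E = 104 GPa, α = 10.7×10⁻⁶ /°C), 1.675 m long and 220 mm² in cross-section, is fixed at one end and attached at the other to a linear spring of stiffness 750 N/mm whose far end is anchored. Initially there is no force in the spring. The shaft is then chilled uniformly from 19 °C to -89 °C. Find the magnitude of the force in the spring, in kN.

P ≈ 1.38 kN

Free thermal contraction: δ_free = αΔT L = 10.7×10⁻⁶ × 108 × 1675 = 1.936 mm.
Let P be the tensile force in the spring. The shaft extends elastically by PL/(AE) and the spring stretches by P/k; together these equal δ_free.
So P = δ_free / [L/(AE) + 1/k] = 1.936 / [ 1675/(220×104×10³) + 1/(750) ].
P = 1.936 / 0.001407 = 1376 N.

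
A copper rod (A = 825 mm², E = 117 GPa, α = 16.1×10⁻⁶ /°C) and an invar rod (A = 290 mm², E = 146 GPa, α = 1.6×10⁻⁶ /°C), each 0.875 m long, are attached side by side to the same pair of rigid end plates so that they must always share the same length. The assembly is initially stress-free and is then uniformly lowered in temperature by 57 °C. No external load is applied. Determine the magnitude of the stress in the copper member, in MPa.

σ ≈ 29.5 MPa (tensile)

The copper has the larger α, so on cooling it would change length more than the invar if both were free. The rigid plates force a common final length, so the copper is put into tension and the invar into compression, with equal and opposite forces P (no external load).
Equating the net (thermal + elastic) strains gives |α₁ − α₂|·ΔT = P·[1/(A₁E₁) + 1/(A₂E₂)].
|α₁ − α₂|·ΔT = 14.5×10⁻⁶ × 57 = 0.0008265.
1/(A₁E₁) + 1/(A₂E₂) = 1/(825×117×10³) + 1/(290×146×10³) = 3.398×10⁻⁸ N⁻¹.
So P = 0.0008265 / 3.398×10⁻⁸ = 24.32 kN.
σ_{copper} = P/A₁ = 24320/825 = 29.48 MPa, tensile.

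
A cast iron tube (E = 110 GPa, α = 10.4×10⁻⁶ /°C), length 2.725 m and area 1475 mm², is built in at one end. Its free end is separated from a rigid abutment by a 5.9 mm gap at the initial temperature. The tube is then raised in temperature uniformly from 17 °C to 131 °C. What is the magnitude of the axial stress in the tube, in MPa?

Unrestrained expansion: δ_free = αΔT L = 10.4×10⁻⁶ × 114 × 2725 = 3.231 mm.
This is smaller than the 5.9 mm clearance, so the tube expands freely without reaching the stop — the stress is zero.

σ ≈ 0 MPa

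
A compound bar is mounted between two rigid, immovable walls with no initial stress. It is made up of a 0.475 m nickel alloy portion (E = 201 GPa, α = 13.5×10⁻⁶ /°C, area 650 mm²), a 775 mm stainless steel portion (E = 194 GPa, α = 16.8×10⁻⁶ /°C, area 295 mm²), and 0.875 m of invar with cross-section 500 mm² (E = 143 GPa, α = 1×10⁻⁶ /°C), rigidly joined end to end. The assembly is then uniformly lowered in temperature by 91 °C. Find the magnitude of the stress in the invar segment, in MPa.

σ ≈ 126 MPa (tensile)

With the walls removed the bar would change length by δ_free = Σ αᵢΔT Lᵢ = 13.5×10⁻⁶×91×475 + 16.8×10⁻⁶×91×775 + 1×10⁻⁶×91×875 = 1.848 mm.
Since the ends are fixed, an axial force P builds up, equal in every segment, with P · Σ Lᵢ/(AᵢEᵢ) = δ_free.
The series flexibility is Σ Lᵢ/(AᵢEᵢ) = 475/(650×201×10³) + 775/(295×194×10³) + 875/(500×143×10³) = 2.942×10⁻⁵ mm/N.
So P = 1.848 / 2.942×10⁻⁵ = 62.82 kN, tensile.
σ_{invar} = P / A = 62820 / 500 = 125.6 MPa.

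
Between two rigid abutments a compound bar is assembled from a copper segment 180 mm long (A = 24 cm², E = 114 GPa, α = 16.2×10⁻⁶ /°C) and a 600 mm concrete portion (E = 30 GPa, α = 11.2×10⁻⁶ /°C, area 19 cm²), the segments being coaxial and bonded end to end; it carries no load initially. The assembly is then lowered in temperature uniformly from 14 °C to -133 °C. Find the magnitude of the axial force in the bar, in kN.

Free thermal contraction of the whole bar: Σ αᵢΔT Lᵢ = 16.2×10⁻⁶×147×180 + 11.2×10⁻⁶×147×600 = 1.416 mm.
Since the ends are fixed, an axial force P builds up, equal in every segment, with P · Σ Lᵢ/(AᵢEᵢ) = δ_free.
The series flexibility is Σ Lᵢ/(AᵢEᵢ) = 180/(2400×114×10³) + 600/(1900×30×10³) = 1.118×10⁻⁵ mm/N.
So P = 1.416 / 1.118×10⁻⁵ = 126.7 kN, tensile.

P ≈ 127 kN (tensile)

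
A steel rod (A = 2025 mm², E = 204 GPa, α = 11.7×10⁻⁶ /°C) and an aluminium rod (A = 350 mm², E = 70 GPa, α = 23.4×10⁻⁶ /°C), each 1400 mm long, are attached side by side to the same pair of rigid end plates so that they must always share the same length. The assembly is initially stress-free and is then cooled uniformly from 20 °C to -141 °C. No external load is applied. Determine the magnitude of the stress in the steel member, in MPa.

The aluminium has the larger α, so on cooling it would change length more than the steel if both were free. The rigid plates force a common final length, so the aluminium is put into tension and the steel into compression, with equal and opposite forces P (no external load).
Equating the net (thermal + elastic) strains gives |α₁ − α₂|·ΔT = P·[1/(A₁E₁) + 1/(A₂E₂)].
|α₁ − α₂|·ΔT = 11.7×10⁻⁶ × 161 = 0.001884.
1/(A₁E₁) + 1/(A₂E₂) = 1/(2025×204×10³) + 1/(350×70×10³) = 4.324×10⁻⁸ N⁻¹.
So P = 0.001884 / 4.324×10⁻⁸ = 43.57 kN.
σ_{steel} = P/A₁ = 43570/2025 = 21.51 MPa, compressive.

σ ≈ 21.5 MPa (compressive)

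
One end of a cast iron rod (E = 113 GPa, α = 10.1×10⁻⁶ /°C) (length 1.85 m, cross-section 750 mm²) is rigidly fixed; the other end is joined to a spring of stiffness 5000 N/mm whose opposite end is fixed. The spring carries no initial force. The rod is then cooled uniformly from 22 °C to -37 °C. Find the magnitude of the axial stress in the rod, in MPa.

σ ≈ 6.63 MPa (tensile)

Free thermal contraction: δ_free = αΔT L = 10.1×10⁻⁶ × 59 × 1850 = 1.102 mm.
Let P be the tensile force in the spring. The rod extends elastically by PL/(AE) and the spring stretches by P/k; together these equal δ_free.
P [ L/(AE) + 1/k ] = δ_free → P [ 1850/(750×113×10³) + 1/(5000) ] = 1.102.
P = 1.102 / 0.0002218 = 4970 N.
σ = P/A = 4970/750 = 6.626 MPa.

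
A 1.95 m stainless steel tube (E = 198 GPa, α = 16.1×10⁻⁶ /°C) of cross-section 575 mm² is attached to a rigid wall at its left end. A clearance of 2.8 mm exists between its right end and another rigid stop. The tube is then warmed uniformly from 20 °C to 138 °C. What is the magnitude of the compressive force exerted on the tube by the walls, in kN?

P ≈ 52.8 kN

Unrestrained expansion: δ_free = αΔT L = 16.1×10⁻⁶ × 118 × 1950 = 3.705 mm.
This exceeds the 2.8 mm gap, so the wall pushes back. The portion of expansion that must be recovered elastically is δ_free − gap = 3.705 − 2.8 = 0.9046 mm.
So σ = E(δ_free − g)/L = 198×10³ × 0.9046/1950 = 91.85 MPa.
P = σA = 91.85 × 575 = 52.82 kN.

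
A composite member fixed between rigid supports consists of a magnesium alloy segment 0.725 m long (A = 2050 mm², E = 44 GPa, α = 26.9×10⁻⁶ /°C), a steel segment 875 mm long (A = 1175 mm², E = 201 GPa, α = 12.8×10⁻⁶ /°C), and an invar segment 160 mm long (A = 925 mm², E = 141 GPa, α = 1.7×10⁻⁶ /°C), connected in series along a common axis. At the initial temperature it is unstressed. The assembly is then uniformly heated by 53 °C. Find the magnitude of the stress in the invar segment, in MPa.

σ ≈ 137 MPa (compressive)

Free thermal expansion of the whole bar: Σ αᵢΔT Lᵢ = 26.9×10⁻⁶×53×725 + 12.8×10⁻⁶×53×875 + 1.7×10⁻⁶×53×160 = 1.642 mm.
The rigid supports impose zero overall length change; the single axial force P common to all segments must satisfy P Σ Lᵢ/(AᵢEᵢ) = δ_free.
Σ Lᵢ/(AᵢEᵢ) = 725/(2050×44×10³) + 875/(1175×201×10³) + 160/(925×141×10³) = 1.297×10⁻⁵ mm/N.
Hence P = δ_free / Σ(L/AE) = 1.642/1.297×10⁻⁵ = 126.6 kN (compressive).
σ_{invar} = P / A = 126600 / 925 = 136.8 MPa.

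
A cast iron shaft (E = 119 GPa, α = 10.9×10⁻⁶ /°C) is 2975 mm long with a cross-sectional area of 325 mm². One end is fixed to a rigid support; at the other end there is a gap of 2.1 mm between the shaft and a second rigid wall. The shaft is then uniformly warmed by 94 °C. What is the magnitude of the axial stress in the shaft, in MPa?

Free thermal elongation = αΔT L = 10.9×10⁻⁶ × 94 × 2975 = 3.048 mm.
After closing the 2.1 mm clearance, 3.048 − 2.1 = 0.9482 mm of expansion remains to be suppressed by the wall.
Compatibility: PL/(AE) = 0.9482 mm, so σ = P/A = E × (0.9482/2975) = 37.93 MPa.

σ ≈ 37.9 MPa (compressive)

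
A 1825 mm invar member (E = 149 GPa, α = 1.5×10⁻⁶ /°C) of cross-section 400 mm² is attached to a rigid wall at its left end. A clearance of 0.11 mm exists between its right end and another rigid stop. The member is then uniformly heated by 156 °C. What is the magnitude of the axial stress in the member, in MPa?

σ ≈ 25.9 MPa (compressive)

If the wall were absent the member would grow by αΔT L = 1.5×10⁻⁶ × 156 × 1825 = 0.427 mm.
After closing the 0.11 mm clearance, 0.427 − 0.11 = 0.317 mm of expansion remains to be suppressed by the wall.
Compatibility: PL/(AE) = 0.317 mm, so σ = P/A = E × (0.317/1825) = 25.89 MPa.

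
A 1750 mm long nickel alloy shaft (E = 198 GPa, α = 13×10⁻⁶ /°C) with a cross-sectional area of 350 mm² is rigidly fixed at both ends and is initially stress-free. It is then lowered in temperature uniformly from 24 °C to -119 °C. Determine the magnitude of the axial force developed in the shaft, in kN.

Full restraint means ε = 0, so the stress is σ = EαΔT = 198×10³ × 13×10⁻⁶ × 143 = 368.1 MPa.
Axial force P = σA = 368.1 × 350 = 128800 N = 128.8 kN, tensile.

P ≈ 129 kN (tensile)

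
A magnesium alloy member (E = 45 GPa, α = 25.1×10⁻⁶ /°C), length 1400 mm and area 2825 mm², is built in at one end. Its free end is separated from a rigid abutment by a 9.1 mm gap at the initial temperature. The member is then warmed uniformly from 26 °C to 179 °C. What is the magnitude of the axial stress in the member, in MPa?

σ ≈ 0 MPa

Free thermal elongation = αΔT L = 25.1×10⁻⁶ × 153 × 1400 = 5.376 mm.
This is smaller than the 9.1 mm clearance, so the member expands freely without reaching the stop — the stress is zero.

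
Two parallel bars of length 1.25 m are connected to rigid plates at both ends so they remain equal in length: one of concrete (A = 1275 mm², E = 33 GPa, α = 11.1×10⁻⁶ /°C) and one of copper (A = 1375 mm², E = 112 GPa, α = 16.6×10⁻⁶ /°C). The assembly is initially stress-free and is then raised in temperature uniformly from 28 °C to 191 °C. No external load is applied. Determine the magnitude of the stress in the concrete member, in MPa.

σ ≈ 23.2 MPa (tensile)

Equilibrium of a rigid end plate with no external load gives equal and opposite internal forces ±P in the two members. Since α_{copper} > α_{concrete}, heating drives the copper into compression and the concrete into tension.
Compatibility of the two members (thermal + elastic change equal): (α₁ − α₂)ΔT = P·[1/(A₁E₁) + 1/(A₂E₂)].
|α₁ − α₂|·ΔT = 5.5×10⁻⁶ × 163 = 0.0008965.
1/(A₁E₁) + 1/(A₂E₂) = 1/(1275×33×10³) + 1/(1375×112×10³) = 3.026×10⁻⁸ N⁻¹.
So P = 0.0008965 / 3.026×10⁻⁸ = 29.63 kN.
σ_{concrete} = P/A₁ = 29630/1275 = 23.24 MPa, tensile.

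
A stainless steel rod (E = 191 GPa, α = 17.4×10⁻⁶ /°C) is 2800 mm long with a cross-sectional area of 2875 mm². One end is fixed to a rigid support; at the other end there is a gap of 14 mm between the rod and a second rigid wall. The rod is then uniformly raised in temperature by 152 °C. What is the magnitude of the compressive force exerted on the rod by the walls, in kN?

Free thermal elongation = αΔT L = 17.4×10⁻⁶ × 152 × 2800 = 7.405 mm.
This is smaller than the 14 mm clearance, so the rod expands freely without reaching the stop — the stress is zero.

P ≈ 0 kN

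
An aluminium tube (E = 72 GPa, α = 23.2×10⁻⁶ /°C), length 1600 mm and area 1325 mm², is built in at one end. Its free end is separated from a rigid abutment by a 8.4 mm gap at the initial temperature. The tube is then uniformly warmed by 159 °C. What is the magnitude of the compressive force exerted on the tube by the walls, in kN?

P ≈ 0 kN

If the wall were absent the tube would grow by αΔT L = 23.2×10⁻⁶ × 159 × 1600 = 5.902 mm.
Since δ_free = 5.9 mm is less than the 8.4 mm gap, the tube never touches the wall. No axial force develops.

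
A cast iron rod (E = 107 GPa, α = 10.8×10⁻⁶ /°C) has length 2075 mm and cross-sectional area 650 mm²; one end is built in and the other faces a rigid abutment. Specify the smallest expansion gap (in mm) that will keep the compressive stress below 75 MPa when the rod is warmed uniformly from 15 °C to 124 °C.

Free expansion if unrestrained: δ_free = αΔT L = 10.8×10⁻⁶ × 109 × 2075 = 2.443 mm.
A stress of 75 MPa corresponds to the wall pushing the rod back by σL/E = 75×2075/(107×10³) = 1.454 mm.
So the gap has to take up the difference, g_min = δ_free − σL/E = 2.443 − 1.454 = 0.9883 mm.

g ≈ 0.988 mm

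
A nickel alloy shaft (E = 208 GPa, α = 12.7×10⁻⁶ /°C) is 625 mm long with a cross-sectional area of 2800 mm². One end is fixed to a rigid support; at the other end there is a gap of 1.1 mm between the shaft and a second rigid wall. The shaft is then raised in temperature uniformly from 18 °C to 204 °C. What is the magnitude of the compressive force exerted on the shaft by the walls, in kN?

P ≈ 351 kN

If the wall were absent the shaft would grow by αΔT L = 12.7×10⁻⁶ × 186 × 625 = 1.476 mm.
After closing the 1.1 mm clearance, 1.476 − 1.1 = 0.3764 mm of expansion remains to be suppressed by the wall.
Compatibility: PL/(AE) = 0.3764 mm, so σ = P/A = E × (0.3764/625) = 125.3 MPa.
Force on the wall = σA = 125.3 × 2800 mm² = 350.7 kN.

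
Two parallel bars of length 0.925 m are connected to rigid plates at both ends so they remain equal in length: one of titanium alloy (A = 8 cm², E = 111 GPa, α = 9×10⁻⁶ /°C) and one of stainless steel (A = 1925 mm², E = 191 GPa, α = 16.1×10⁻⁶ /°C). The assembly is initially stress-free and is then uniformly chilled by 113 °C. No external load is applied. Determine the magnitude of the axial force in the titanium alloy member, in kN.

P ≈ 57.4 kN (compressive in the titanium alloy)

The stainless steel has the larger α, so on cooling it would change length more than the titanium alloy if both were free. The rigid plates force a common final length, so the stainless steel is put into tension and the titanium alloy into compression, with equal and opposite forces P (no external load).
Compatibility of the two members (thermal + elastic change equal): (α₁ − α₂)ΔT = P·[1/(A₁E₁) + 1/(A₂E₂)].
|α₁ − α₂|·ΔT = 7.1×10⁻⁶ × 113 = 0.0008023.
1/(A₁E₁) + 1/(A₂E₂) = 1/(800×111×10³) + 1/(1925×191×10³) = 1.398×10⁻⁸ N⁻¹.
P = 0.0008023 / 1.398×10⁻⁸ = 57380 N = 57.38 kN.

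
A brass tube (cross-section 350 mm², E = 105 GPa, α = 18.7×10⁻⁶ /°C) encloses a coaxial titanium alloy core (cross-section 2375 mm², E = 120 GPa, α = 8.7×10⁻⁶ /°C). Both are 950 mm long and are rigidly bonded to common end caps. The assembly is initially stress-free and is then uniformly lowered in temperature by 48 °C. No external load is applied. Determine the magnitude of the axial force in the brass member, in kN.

The brass has the larger α, so on cooling it would change length more than the titanium alloy if both were free. The rigid plates force a common final length, so the brass is put into tension and the titanium alloy into compression, with equal and opposite forces P (no external load).
Equating the net (thermal + elastic) strains gives |α₁ − α₂|·ΔT = P·[1/(A₁E₁) + 1/(A₂E₂)].
|α₁ − α₂|·ΔT = 10×10⁻⁶ × 48 = 0.00048.
1/(A₁E₁) + 1/(A₂E₂) = 1/(350×105×10³) + 1/(2375×120×10³) = 3.072×10⁻⁸ N⁻¹.
So P = 0.00048 / 3.072×10⁻⁸ = 15.63 kN.

P ≈ 15.6 kN (tensile in the brass)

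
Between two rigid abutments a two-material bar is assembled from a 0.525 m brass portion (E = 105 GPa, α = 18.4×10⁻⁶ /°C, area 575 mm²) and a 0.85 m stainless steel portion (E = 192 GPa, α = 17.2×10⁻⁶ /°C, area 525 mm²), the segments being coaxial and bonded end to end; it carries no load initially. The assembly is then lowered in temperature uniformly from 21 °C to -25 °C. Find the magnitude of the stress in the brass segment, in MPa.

σ ≈ 113 MPa (tensile)

With the walls removed the bar would change length by δ_free = Σ αᵢΔT Lᵢ = 18.4×10⁻⁶×46×525 + 17.2×10⁻⁶×46×850 = 1.117 mm.
Since the ends are fixed, an axial force P builds up, equal in every segment, with P · Σ Lᵢ/(AᵢEᵢ) = δ_free.
The series flexibility is Σ Lᵢ/(AᵢEᵢ) = 525/(575×105×10³) + 850/(525×192×10³) = 1.713×10⁻⁵ mm/N.
P = 1.117 / 1.713×10⁻⁵ = 65210 N = 65.21 kN, tensile.
σ_{brass} = P / A = 65210 / 575 = 113.4 MPa.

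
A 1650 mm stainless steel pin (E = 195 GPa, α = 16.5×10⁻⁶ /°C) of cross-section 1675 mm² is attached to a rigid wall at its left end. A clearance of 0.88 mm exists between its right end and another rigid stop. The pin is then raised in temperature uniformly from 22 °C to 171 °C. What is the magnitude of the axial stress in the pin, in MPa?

σ ≈ 375 MPa (compressive)

Unrestrained expansion: δ_free = αΔT L = 16.5×10⁻⁶ × 149 × 1650 = 4.057 mm.
This exceeds the 0.88 mm gap, so the wall pushes back. The portion of expansion that must be recovered elastically is δ_free − gap = 4.057 − 0.88 = 3.177 mm.
Compatibility: PL/(AE) = 3.177 mm, so σ = P/A = E × (3.177/1650) = 375.4 MPa.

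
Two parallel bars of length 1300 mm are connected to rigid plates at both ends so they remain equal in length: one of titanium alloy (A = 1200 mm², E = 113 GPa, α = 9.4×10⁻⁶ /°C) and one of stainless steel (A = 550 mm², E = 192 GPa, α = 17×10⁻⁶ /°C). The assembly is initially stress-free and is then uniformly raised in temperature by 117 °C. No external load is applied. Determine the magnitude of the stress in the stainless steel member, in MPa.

The stainless steel has the larger α, so on heating it would change length more than the titanium alloy if both were free. The rigid plates force a common final length, so the stainless steel is put into compression and the titanium alloy into tension, with equal and opposite forces P (no external load).
Compatibility of the two members (thermal + elastic change equal): (α₁ − α₂)ΔT = P·[1/(A₁E₁) + 1/(A₂E₂)].
|α₁ − α₂|·ΔT = 7.6×10⁻⁶ × 117 = 0.0008892.
1/(A₁E₁) + 1/(A₂E₂) = 1/(1200×113×10³) + 1/(550×192×10³) = 1.684×10⁻⁸ N⁻¹.
So P = 0.0008892 / 1.684×10⁻⁸ = 52.79 kN.
σ_{stainless steel} = P/A₂ = 52790/550 = 95.98 MPa, compressive.

σ ≈ 96 MPa (compressive)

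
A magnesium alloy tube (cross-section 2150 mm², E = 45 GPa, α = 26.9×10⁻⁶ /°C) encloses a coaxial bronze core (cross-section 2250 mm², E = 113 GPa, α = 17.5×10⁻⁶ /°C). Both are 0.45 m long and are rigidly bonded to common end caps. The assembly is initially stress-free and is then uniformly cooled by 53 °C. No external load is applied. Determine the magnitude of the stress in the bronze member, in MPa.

σ ≈ 15.5 MPa (compressive)

Equilibrium of a rigid end plate with no external load gives equal and opposite internal forces ±P in the two members. Since α_{magnesium alloy} > α_{bronze}, cooling drives the magnesium alloy into tension and the bronze into compression.
Setting the final lengths equal and cancelling L: (α₁ − α₂)ΔT = P/(A₁E₁) + P/(A₂E₂).
|α₁ − α₂|·ΔT = 9.4×10⁻⁶ × 53 = 0.0004982.
1/(A₁E₁) + 1/(A₂E₂) = 1/(2150×45×10³) + 1/(2250×113×10³) = 1.427×10⁻⁸ N⁻¹.
So P = 0.0004982 / 1.427×10⁻⁸ = 34.91 kN.
σ_{bronze} = P/A₂ = 34910/2250 = 15.52 MPa, compressive.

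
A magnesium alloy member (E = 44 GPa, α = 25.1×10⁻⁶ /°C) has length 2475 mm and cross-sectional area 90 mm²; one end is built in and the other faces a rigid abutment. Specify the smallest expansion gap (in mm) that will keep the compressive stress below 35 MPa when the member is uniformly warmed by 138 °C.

With no wall the member would lengthen by αΔT L = 25.1×10⁻⁶ × 138 × 2475 = 8.573 mm.
At the allowable stress the elastic shortening the wall may impose is σL/E = 35 × 2475 / (44×10³) = 1.969 mm.
So the gap has to take up the difference, g_min = δ_free − σL/E = 8.573 − 1.969 = 6.604 mm.

g ≈ 6.6 mm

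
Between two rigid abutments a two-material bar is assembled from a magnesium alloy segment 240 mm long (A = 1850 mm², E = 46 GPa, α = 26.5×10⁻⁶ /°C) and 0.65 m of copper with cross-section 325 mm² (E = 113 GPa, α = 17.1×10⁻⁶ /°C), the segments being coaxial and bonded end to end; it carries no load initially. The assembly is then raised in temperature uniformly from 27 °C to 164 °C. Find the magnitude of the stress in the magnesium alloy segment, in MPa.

σ ≈ 63.1 MPa (compressive)

With the walls removed the bar would change length by δ_free = Σ αᵢΔT Lᵢ = 26.5×10⁻⁶×137×240 + 17.1×10⁻⁶×137×650 = 2.394 mm.
The rigid supports impose zero overall length change; the single axial force P common to all segments must satisfy P Σ Lᵢ/(AᵢEᵢ) = δ_free.
The series flexibility is Σ Lᵢ/(AᵢEᵢ) = 240/(1850×46×10³) + 650/(325×113×10³) = 2.052×10⁻⁵ mm/N.
Hence P = δ_free / Σ(L/AE) = 2.394/2.052×10⁻⁵ = 116.7 kN (compressive).
σ_{magnesium alloy} = P / A = 116700 / 1850 = 63.07 MPa.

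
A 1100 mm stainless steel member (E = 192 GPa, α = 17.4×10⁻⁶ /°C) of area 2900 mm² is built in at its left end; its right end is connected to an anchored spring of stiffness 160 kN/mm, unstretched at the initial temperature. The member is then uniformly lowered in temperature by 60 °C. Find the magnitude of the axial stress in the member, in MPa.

Free thermal contraction: δ_free = αΔT L = 17.4×10⁻⁶ × 60 × 1100 = 1.148 mm.
Let P be the tensile force in the spring. The member extends elastically by PL/(AE) and the spring stretches by P/k; together these equal δ_free.
So P = δ_free / [L/(AE) + 1/k] = 1.148 / [ 1100/(2900×192×10³) + 1/(160×10³) ].
P = 1.148 / 8.226×10⁻⁶ = 139600 N.
σ = P/A = 139600/2900 = 48.14 MPa.

σ ≈ 48.1 MPa (tensile)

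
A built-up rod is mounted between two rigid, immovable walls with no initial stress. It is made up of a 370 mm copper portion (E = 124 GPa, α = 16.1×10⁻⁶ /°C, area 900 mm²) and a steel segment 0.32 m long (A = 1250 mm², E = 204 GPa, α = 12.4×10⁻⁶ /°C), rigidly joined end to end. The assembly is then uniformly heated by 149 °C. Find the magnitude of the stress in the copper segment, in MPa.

σ ≈ 360 MPa (compressive)

If the supports were absent, the total length change would be Σ αᵢΔT Lᵢ = 16.1×10⁻⁶×149×370 + 12.4×10⁻⁶×149×320 = 1.479 mm.
The walls prevent any net length change, so an axial force P (same in every segment) develops. Compatibility: P · Σ Lᵢ/(AᵢEᵢ) = δ_free.
Σ Lᵢ/(AᵢEᵢ) = 370/(900×124×10³) + 320/(1250×204×10³) = 4.57×10⁻⁶ mm/N.
Hence P = δ_free / Σ(L/AE) = 1.479/4.57×10⁻⁶ = 323.6 kN (compressive).
σ_{copper} = P / A = 323600 / 900 = 359.5 MPa.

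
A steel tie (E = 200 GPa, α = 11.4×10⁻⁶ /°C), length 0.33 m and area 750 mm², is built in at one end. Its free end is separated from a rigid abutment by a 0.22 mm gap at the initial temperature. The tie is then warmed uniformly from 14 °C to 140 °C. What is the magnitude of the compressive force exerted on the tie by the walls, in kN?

P ≈ 115 kN

If the wall were absent the tie would grow by αΔT L = 11.4×10⁻⁶ × 126 × 330 = 0.474 mm.
This exceeds the 0.22 mm gap, so the wall pushes back. The portion of expansion that must be recovered elastically is δ_free − gap = 0.474 − 0.22 = 0.254 mm.
Compatibility: PL/(AE) = 0.254 mm, so σ = P/A = E × (0.254/330) = 153.9 MPa.
Force on the wall = σA = 153.9 × 750 mm² = 115.5 kN.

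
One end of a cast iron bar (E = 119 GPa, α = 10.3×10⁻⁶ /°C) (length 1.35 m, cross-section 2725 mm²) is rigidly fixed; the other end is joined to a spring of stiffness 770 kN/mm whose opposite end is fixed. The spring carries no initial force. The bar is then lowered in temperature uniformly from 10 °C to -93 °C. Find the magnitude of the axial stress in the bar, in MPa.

The unrestrained thermal change is αΔT L = 10.3×10⁻⁶ × 103 × 1350 = 1.432 mm.
Let P be the tensile force in the spring. The bar extends elastically by PL/(AE) and the spring stretches by P/k; together these equal δ_free.
So P = δ_free / [L/(AE) + 1/k] = 1.432 / [ 1350/(2725×119×10³) + 1/(770×10³) ].
P = 1.432 / 5.462×10⁻⁶ = 262200 N.
σ = P/A = 262200/2725 = 96.23 MPa.

σ ≈ 96.2 MPa (tensile)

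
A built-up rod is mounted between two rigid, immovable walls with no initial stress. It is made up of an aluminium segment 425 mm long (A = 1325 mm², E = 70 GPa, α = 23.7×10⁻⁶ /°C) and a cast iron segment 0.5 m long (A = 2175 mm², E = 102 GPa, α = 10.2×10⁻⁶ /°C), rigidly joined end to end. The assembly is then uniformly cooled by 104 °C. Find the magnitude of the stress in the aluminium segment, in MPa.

If the supports were absent, the total length change would be Σ αᵢΔT Lᵢ = 23.7×10⁻⁶×104×425 + 10.2×10⁻⁶×104×500 = 1.578 mm.
The rigid supports impose zero overall length change; the single axial force P common to all segments must satisfy P Σ Lᵢ/(AᵢEᵢ) = δ_free.
Σ Lᵢ/(AᵢEᵢ) = 425/(1325×70×10³) + 500/(2175×102×10³) = 6.836×10⁻⁶ mm/N.
P = 1.578 / 6.836×10⁻⁶ = 230800 N = 230.8 kN, tensile.
σ_{aluminium} = P / A = 230800 / 1325 = 174.2 MPa.

σ ≈ 174 MPa (tensile)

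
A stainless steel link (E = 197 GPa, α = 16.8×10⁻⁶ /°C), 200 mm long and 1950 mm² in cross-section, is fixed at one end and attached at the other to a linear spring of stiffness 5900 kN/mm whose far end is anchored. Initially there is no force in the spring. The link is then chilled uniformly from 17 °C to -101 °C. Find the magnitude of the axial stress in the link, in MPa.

The unrestrained thermal change is αΔT L = 16.8×10⁻⁶ × 118 × 200 = 0.3965 mm.
With a force P in the spring, the elastic change of the link is PL/(AE) and that of the spring is P/k; compatibility requires their sum to equal δ_free.
P [ L/(AE) + 1/k ] = δ_free → P [ 200/(1950×197×10³) + 1/(5900×10³) ] = 0.3965.
P = 0.3965 / 6.901×10⁻⁷ = 574500 N.
σ = P/A = 574500/1950 = 294.6 MPa.

σ ≈ 295 MPa (tensile)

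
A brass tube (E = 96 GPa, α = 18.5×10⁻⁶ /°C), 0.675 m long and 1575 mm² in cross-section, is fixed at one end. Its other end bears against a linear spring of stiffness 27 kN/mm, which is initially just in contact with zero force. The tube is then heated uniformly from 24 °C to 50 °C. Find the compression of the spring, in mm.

If the spring were absent the tube would lengthen by αΔT L = 18.5×10⁻⁶ × 26 × 675 = 0.3247 mm.
With a force P in the spring, the elastic change of the tube is PL/(AE) and that of the spring is P/k; compatibility requires their sum to equal δ_free.
P [ L/(AE) + 1/k ] = δ_free → P [ 675/(1575×96×10³) + 1/(27×10³) ] = 0.3247.
P = 0.3247 / 4.15×10⁻⁵ = 7823 N.
Spring compression = P/k = 7823/(27×10³) = 0.2897 mm.

δ ≈ 0.29 mm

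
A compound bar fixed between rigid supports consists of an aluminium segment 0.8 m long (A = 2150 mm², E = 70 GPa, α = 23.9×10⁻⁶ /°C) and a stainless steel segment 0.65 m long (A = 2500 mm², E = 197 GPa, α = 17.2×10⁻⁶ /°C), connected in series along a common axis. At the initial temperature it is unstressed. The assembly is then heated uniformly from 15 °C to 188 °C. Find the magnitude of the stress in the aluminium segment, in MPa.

If the supports were absent, the total length change would be Σ αᵢΔT Lᵢ = 23.9×10⁻⁶×173×800 + 17.2×10⁻⁶×173×650 = 5.242 mm.
Since the ends are fixed, an axial force P builds up, equal in every segment, with P · Σ Lᵢ/(AᵢEᵢ) = δ_free.
Σ Lᵢ/(AᵢEᵢ) = 800/(2150×70×10³) + 650/(2500×197×10³) = 6.635×10⁻⁶ mm/N.
So P = 5.242 / 6.635×10⁻⁶ = 790 kN, compressive.
σ_{aluminium} = P / A = 790000 / 2150 = 367.4 MPa.

σ ≈ 367 MPa (compressive)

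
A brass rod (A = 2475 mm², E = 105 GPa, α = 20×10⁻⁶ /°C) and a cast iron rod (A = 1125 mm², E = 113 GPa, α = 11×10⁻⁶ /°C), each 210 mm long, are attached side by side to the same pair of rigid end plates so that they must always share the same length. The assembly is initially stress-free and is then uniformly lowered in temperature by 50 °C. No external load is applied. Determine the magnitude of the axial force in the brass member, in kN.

P ≈ 38.4 kN (tensile in the brass)

Both members must finish at the same length. With the larger α, the brass tends to over-contract; the plates restrain it, putting the brass in tension and the cast iron in compression. With no external load the two internal forces are equal and opposite, magnitude P.
Equating the net (thermal + elastic) strains gives |α₁ − α₂|·ΔT = P·[1/(A₁E₁) + 1/(A₂E₂)].
|α₁ − α₂|·ΔT = 9×10⁻⁶ × 50 = 0.00045.
1/(A₁E₁) + 1/(A₂E₂) = 1/(2475×105×10³) + 1/(1125×113×10³) = 1.171×10⁻⁸ N⁻¹.
P = 0.00045 / 1.171×10⁻⁸ = 38410 N = 38.41 kN.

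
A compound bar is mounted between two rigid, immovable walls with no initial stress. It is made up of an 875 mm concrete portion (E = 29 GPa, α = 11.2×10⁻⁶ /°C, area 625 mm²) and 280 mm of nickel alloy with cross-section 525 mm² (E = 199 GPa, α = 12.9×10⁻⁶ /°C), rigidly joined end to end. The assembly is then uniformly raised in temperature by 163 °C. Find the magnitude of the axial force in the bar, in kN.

P ≈ 42.9 kN (compressive)

Free thermal expansion of the whole bar: Σ αᵢΔT Lᵢ = 11.2×10⁻⁶×163×875 + 12.9×10⁻⁶×163×280 = 2.186 mm.
Since the ends are fixed, an axial force P builds up, equal in every segment, with P · Σ Lᵢ/(AᵢEᵢ) = δ_free.
The series flexibility is Σ Lᵢ/(AᵢEᵢ) = 875/(625×29×10³) + 280/(525×199×10³) = 5.096×10⁻⁵ mm/N.
P = 2.186 / 5.096×10⁻⁵ = 42900 N = 42.9 kN, compressive.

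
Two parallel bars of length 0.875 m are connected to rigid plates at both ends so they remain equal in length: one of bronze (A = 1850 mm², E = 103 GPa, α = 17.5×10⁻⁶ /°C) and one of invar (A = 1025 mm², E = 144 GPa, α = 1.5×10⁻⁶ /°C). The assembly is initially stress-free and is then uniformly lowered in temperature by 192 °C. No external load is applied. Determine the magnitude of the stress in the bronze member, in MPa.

σ ≈ 138 MPa (tensile)

Equilibrium of a rigid end plate with no external load gives equal and opposite internal forces ±P in the two members. Since α_{bronze} > α_{invar}, cooling drives the bronze into tension and the invar into compression.
Equating the net (thermal + elastic) strains gives |α₁ − α₂|·ΔT = P·[1/(A₁E₁) + 1/(A₂E₂)].
|α₁ − α₂|·ΔT = 16×10⁻⁶ × 192 = 0.003072.
1/(A₁E₁) + 1/(A₂E₂) = 1/(1850×103×10³) + 1/(1025×144×10³) = 1.202×10⁻⁸ N⁻¹.
P = 0.003072 / 1.202×10⁻⁸ = 255500 N = 255.5 kN.
σ_{bronze} = P/A₁ = 255500/1850 = 138.1 MPa, tensile.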